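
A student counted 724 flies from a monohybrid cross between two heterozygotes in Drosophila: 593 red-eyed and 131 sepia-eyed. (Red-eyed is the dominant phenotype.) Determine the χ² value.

For a monohybrid cross between heterozygotes with complete dominance, the expected phenotypic ratio is 3:1.
Under the 3:1 hypothesis (Σ ratio = 4, N = 724):
  red-eyed: 724 × 3/4 = 543
  sepia-eyed: 724 × 1/4 = 181
χ² = Σ (O − E)² / E
  red-eyed: (593 − 543)² / 543 = 4.6041
  sepia-eyed: (131 − 181)² / 181 = 13.8122
χ² = 4.6041 + 13.8122 = 18.4163 ≈ 18.416

18.416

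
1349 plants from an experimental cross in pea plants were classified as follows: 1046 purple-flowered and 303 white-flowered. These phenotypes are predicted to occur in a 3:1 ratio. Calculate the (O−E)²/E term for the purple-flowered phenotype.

Expected counts for N = 1349 under a 3:1 ratio (total parts = 4):
  purple-flowered: 1349 × 3/4 = 1011.75
  white-flowered: 1349 × 1/4 = 337.25
Contribution of purple-flowered: (1046 − 1011.75)² / 1011.75 = 1.1594

1.159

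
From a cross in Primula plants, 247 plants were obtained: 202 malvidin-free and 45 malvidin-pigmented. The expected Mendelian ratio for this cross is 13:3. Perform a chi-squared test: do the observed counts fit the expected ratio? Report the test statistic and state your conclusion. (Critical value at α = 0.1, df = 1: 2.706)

Total ratio parts = 16. Expected numbers out of 247:
  malvidin-free: 247 × 13/16 = 200.6875
  malvidin-pigmented: 247 × 3/16 = 46.3125
χ² = Σ (O − E)² / E
  malvidin-free: (202 − 200.6875)² / 200.6875 = 0.0086
  malvidin-pigmented: (45 − 46.3125)² / 46.3125 = 0.0372
χ² = 0.0086 + 0.0372 = 0.0458 ≈ 0.046
Degrees of freedom = 2 − 1 = 1; critical value at α = 0.1 is 2.706.
Since 0.046 < 2.706, we fail to reject the null hypothesis — the data are consistent with the 13:3 ratio.

0.046; consistent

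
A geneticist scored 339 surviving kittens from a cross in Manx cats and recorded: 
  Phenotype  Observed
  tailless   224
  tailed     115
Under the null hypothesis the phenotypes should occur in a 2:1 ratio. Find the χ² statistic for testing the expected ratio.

0.053

Total ratio parts = 3. Expected numbers out of 339:
  tailless: 339 × 2/3 = 226
  tailed: 339 × 1/3 = 113
χ² = Σ (O − E)² / E
  tailless: (224 − 226)² / 226 = 0.0177
  tailed: (115 − 113)² / 113 = 0.0354
χ² = 0.0177 + 0.0354 = 0.0531 ≈ 0.053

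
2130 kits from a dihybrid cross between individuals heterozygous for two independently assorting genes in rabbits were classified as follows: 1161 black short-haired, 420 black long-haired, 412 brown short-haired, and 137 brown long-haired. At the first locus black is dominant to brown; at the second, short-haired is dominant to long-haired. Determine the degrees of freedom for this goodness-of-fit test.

A dihybrid F₂ with independent assortment and complete dominance at both loci gives a 9:3:3:1 phenotypic ratio.
A goodness-of-fit test with 4 phenotype classes has df = 4 − 1 = 3.

3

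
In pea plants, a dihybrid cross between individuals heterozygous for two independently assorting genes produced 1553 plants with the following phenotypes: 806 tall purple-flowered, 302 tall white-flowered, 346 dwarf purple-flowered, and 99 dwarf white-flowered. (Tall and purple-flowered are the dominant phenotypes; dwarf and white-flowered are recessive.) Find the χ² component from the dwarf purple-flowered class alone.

A dihybrid F₂ with independent assortment and complete dominance at both loci gives a 9:3:3:1 phenotypic ratio.
Under the 9:3:3:1 hypothesis (Σ ratio = 16, N = 1553):
  tall purple-flowered: 1553 × 9/16 = 873.5625
  tall white-flowered: 1553 × 3/16 = 291.1875
  dwarf purple-flowered: 1553 × 3/16 = 291.1875
  dwarf white-flowered: 1553 × 1/16 = 97.0625
Contribution of dwarf purple-flowered: (346 − 291.1875)² / 291.1875 = 10.3178

10.318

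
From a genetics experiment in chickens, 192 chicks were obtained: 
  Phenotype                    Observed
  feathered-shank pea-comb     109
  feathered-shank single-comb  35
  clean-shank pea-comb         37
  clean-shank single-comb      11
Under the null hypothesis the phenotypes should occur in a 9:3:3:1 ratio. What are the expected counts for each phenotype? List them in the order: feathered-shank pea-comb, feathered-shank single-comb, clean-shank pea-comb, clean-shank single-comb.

108, 36, 36, 12

Expected counts for N = 192 under a 9:3:3:1 ratio (total parts = 16):
  feathered-shank pea-comb: 192 × 9/16 = 108
  feathered-shank single-comb: 192 × 3/16 = 36
  clean-shank pea-comb: 192 × 3/16 = 36
  clean-shank single-comb: 192 × 1/16 = 12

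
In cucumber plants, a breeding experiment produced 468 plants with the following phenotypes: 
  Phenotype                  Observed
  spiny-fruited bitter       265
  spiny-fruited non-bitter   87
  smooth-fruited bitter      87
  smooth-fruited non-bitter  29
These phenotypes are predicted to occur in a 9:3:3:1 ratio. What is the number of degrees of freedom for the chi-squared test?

A goodness-of-fit test with 4 phenotype classes has df = 4 − 1 = 3.

3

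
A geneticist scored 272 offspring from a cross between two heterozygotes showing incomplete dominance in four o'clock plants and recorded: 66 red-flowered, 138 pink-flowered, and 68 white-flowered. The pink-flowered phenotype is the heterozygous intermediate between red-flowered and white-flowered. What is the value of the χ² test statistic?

With incomplete dominance, a heterozygote × heterozygote cross gives a 1:2:1 phenotypic ratio.
Expected counts for N = 272 under a 1:2:1 ratio (total parts = 4):
  red-flowered: 272 × 1/4 = 68
  pink-flowered: 272 × 2/4 = 136
  white-flowered: 272 × 1/4 = 68
χ² = Σ (O − E)² / E
  red-flowered: (66 − 68)² / 68 = 0.0588
  pink-flowered: (138 − 136)² / 136 = 0.0294
  white-flowered: (68 − 68)² / 68 = 0.0000
χ² = 0.0588 + 0.0294 + 0.0000 = 0.0882 ≈ 0.088

0.088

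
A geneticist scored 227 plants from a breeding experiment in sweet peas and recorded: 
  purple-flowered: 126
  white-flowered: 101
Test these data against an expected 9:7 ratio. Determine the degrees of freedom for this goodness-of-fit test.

1

A goodness-of-fit test with 2 phenotype classes has df = 2 − 1 = 1.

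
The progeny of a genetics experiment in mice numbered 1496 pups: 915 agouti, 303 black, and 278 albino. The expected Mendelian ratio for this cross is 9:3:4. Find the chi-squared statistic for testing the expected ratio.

32.866

Under the 9:3:4 hypothesis (Σ ratio = 16, N = 1496):
  agouti: 1496 × 9/16 = 841.5
  black: 1496 × 3/16 = 280.5
  albino: 1496 × 4/16 = 374
χ² = Σ (O − E)² / E
  agouti: (915 − 841.5)² / 841.5 = 6.4198
  black: (303 − 280.5)² / 280.5 = 1.8048
  albino: (278 − 374)² / 374 = 24.6417
χ² = 6.4198 + 1.8048 + 24.6417 = 32.8663 ≈ 32.866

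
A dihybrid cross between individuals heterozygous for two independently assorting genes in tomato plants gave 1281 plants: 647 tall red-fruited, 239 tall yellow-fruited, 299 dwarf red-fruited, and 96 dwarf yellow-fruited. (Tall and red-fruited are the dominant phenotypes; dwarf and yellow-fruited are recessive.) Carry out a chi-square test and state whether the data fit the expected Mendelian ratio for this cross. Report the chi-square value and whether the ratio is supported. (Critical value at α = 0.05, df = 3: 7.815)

A dihybrid F₂ with independent assortment and complete dominance at both loci gives a 9:3:3:1 phenotypic ratio.
Total ratio parts = 16. Expected numbers out of 1281:
  tall red-fruited: 1281 × 9/16 = 720.5625
  tall yellow-fruited: 1281 × 3/16 = 240.1875
  dwarf red-fruited: 1281 × 3/16 = 240.1875
  dwarf yellow-fruited: 1281 × 1/16 = 80.0625
χ² = Σ (O − E)² / E
  tall red-fruited: (647 − 720.5625)² / 720.5625 = 7.5100
  tall yellow-fruited: (239 − 240.1875)² / 240.1875 = 0.0059
  dwarf red-fruited: (299 − 240.1875)² / 240.1875 = 14.4009
  dwarf yellow-fruited: (96 − 80.0625)² / 80.0625 = 3.1726
χ² = 7.5100 + 0.0059 + 14.4009 + 3.1726 = 25.0894 ≈ 25.089
Degrees of freedom = 4 − 1 = 3; critical value at α = 0.05 is 7.815.
Since 25.089 > 7.815, we reject the null hypothesis — the data do not fit the 9:3:3:1 ratio.

25.089; not consistent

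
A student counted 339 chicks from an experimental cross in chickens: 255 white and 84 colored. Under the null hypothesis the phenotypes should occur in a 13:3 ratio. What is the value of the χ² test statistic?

8.088

Total ratio parts = 16. Expected numbers out of 339:
  white: 339 × 13/16 = 275.4375
  colored: 339 × 3/16 = 63.5625
χ² = Σ (O − E)² / E
  white: (255 − 275.4375)² / 275.4375 = 1.5165
  colored: (84 − 63.5625)² / 63.5625 = 6.5713
χ² = 1.5165 + 6.5713 = 8.0878 ≈ 8.088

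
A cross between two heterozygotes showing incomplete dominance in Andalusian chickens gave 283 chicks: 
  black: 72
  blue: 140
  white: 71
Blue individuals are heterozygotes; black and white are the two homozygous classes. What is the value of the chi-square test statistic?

With incomplete dominance, a heterozygote × heterozygote cross gives a 1:2:1 phenotypic ratio.
Total ratio parts = 4. Expected numbers out of 283:
  black: 283 × 1/4 = 70.75
  blue: 283 × 2/4 = 141.5
  white: 283 × 1/4 = 70.75
χ² = Σ (O − E)² / E
  black: (72 − 70.75)² / 70.75 = 0.0221
  blue: (140 − 141.5)² / 141.5 = 0.0159
  white: (71 − 70.75)² / 70.75 = 0.0009
χ² = 0.0221 + 0.0159 + 0.0009 = 0.0389 ≈ 0.039

0.039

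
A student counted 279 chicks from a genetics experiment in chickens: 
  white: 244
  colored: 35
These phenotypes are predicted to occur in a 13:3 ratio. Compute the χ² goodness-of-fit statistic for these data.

7.052

Total ratio parts = 16. Expected numbers out of 279:
  white: 279 × 13/16 = 226.6875
  colored: 279 × 3/16 = 52.3125
χ² = Σ (O − E)² / E
  white: (244 − 226.6875)² / 226.6875 = 1.3222
  colored: (35 − 52.3125)² / 52.3125 = 5.7295
χ² = 1.3222 + 5.7295 = 7.0517 ≈ 7.052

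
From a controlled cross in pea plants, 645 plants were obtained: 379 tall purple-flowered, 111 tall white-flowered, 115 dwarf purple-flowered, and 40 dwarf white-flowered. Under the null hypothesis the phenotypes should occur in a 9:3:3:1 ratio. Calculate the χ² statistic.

1.833

Under the 9:3:3:1 hypothesis (Σ ratio = 16, N = 645):
  tall purple-flowered: 645 × 9/16 = 362.8125
  tall white-flowered: 645 × 3/16 = 120.9375
  dwarf purple-flowered: 645 × 3/16 = 120.9375
  dwarf white-flowered: 645 × 1/16 = 40.3125
χ² = Σ (O − E)² / E
  tall purple-flowered: (379 − 362.8125)² / 362.8125 = 0.7222
  tall white-flowered: (111 − 120.9375)² / 120.9375 = 0.8166
  dwarf purple-flowered: (115 − 120.9375)² / 120.9375 = 0.2915
  dwarf white-flowered: (40 − 40.3125)² / 40.3125 = 0.0024
χ² = 0.7222 + 0.8166 + 0.2915 + 0.0024 = 1.8327 ≈ 1.833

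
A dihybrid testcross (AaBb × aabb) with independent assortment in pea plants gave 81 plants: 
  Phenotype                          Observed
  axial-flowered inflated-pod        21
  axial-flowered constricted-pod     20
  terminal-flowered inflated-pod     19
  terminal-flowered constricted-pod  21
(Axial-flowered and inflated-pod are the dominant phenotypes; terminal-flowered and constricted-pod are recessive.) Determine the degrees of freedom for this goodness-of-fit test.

A dihybrid testcross with independent assortment gives a 1:1:1:1 ratio.
A goodness-of-fit test with 4 phenotype classes has df = 4 − 1 = 3.

3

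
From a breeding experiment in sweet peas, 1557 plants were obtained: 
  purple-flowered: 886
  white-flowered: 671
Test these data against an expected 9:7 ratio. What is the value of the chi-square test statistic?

Under the 9:7 hypothesis (Σ ratio = 16, N = 1557):
  purple-flowered: 1557 × 9/16 = 875.8125
  white-flowered: 1557 × 7/16 = 681.1875
χ² = Σ (O − E)² / E
  purple-flowered: (886 − 875.8125)² / 875.8125 = 0.1185
  white-flowered: (671 − 681.1875)² / 681.1875 = 0.1524
χ² = 0.1185 + 0.1524 = 0.2709 ≈ 0.271

0.271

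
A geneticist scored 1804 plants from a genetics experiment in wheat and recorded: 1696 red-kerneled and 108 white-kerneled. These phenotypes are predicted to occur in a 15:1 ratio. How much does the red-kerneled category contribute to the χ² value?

Total ratio parts = 16. Expected numbers out of 1804:
  red-kerneled: 1804 × 15/16 = 1691.25
  white-kerneled: 1804 × 1/16 = 112.75
Contribution of red-kerneled: (1696 − 1691.25)² / 1691.25 = 0.0133

0.013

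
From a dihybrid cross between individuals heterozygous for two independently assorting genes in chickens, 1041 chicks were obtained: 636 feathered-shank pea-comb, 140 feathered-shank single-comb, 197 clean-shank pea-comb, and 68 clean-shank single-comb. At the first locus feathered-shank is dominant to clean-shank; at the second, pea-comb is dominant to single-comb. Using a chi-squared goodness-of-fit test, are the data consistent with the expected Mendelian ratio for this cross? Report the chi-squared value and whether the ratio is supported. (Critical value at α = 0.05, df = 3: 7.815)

A dihybrid F₂ with independent assortment and complete dominance at both loci gives a 9:3:3:1 phenotypic ratio.
Expected counts for N = 1041 under a 9:3:3:1 ratio (total parts = 16):
  feathered-shank pea-comb: 1041 × 9/16 = 585.5625
  feathered-shank single-comb: 1041 × 3/16 = 195.1875
  clean-shank pea-comb: 1041 × 3/16 = 195.1875
  clean-shank single-comb: 1041 × 1/16 = 65.0625
χ² = Σ (O − E)² / E
  feathered-shank pea-comb: (636 − 585.5625)² / 585.5625 = 4.3444
  feathered-shank single-comb: (140 − 195.1875)² / 195.1875 = 15.6038
  clean-shank pea-comb: (197 − 195.1875)² / 195.1875 = 0.0168
  clean-shank single-comb: (68 − 65.0625)² / 65.0625 = 0.1326
χ² = 4.3444 + 15.6038 + 0.0168 + 0.1326 = 20.0976 ≈ 20.098
Degrees of freedom = 4 − 1 = 3; critical value at α = 0.05 is 7.815.
Since 20.098 > 7.815, we reject the null hypothesis — the data do not fit the 9:3:3:1 ratio.

20.098; not consistent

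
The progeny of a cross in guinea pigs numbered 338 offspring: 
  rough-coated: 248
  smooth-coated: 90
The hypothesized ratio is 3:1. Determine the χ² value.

0.477

The 3:1 ratio has 4 parts, so with N = 338 the expected counts are:
  rough-coated: 338 × 3/4 = 253.5
  smooth-coated: 338 × 1/4 = 84.5
χ² = Σ (O − E)² / E
  rough-coated: (248 − 253.5)² / 253.5 = 0.1193
  smooth-coated: (90 − 84.5)² / 84.5 = 0.3580
χ² = 0.1193 + 0.3580 = 0.4773 ≈ 0.477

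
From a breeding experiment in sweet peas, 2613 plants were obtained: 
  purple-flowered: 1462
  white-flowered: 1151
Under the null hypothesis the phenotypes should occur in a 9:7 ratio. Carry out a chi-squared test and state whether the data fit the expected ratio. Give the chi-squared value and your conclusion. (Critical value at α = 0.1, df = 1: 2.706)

Total ratio parts = 16. Expected numbers out of 2613:
  purple-flowered: 2613 × 9/16 = 1469.8125
  white-flowered: 2613 × 7/16 = 1143.1875
χ² = Σ (O − E)² / E
  purple-flowered: (1462 − 1469.8125)² / 1469.8125 = 0.0415
  white-flowered: (1151 − 1143.1875)² / 1143.1875 = 0.0534
χ² = 0.0415 + 0.0534 = 0.0949 ≈ 0.095
Degrees of freedom = 2 − 1 = 1; critical value at α = 0.1 is 2.706.
Since 0.095 < 2.706, we fail to reject the null hypothesis — the data are consistent with the 9:7 ratio.

0.095; consistent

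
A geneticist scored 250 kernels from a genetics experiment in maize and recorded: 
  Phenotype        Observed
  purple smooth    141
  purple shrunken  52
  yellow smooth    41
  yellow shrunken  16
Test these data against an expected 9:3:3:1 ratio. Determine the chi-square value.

1.307

Expected counts for N = 250 under a 9:3:3:1 ratio (total parts = 16):
  purple smooth: 250 × 9/16 = 140.625
  purple shrunken: 250 × 3/16 = 46.875
  yellow smooth: 250 × 3/16 = 46.875
  yellow shrunken: 250 × 1/16 = 15.625
χ² = Σ (O − E)² / E
  purple smooth: (141 − 140.625)² / 140.625 = 0.0010
  purple shrunken: (52 − 46.875)² / 46.875 = 0.5603
  yellow smooth: (41 − 46.875)² / 46.875 = 0.7363
  yellow shrunken: (16 − 15.625)² / 15.625 = 0.0090
χ² = 0.0010 + 0.5603 + 0.7363 + 0.0090 = 1.3066 ≈ 1.307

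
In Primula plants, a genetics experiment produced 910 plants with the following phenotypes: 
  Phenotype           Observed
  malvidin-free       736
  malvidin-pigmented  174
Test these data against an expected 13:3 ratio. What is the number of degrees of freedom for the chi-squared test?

A goodness-of-fit test with 2 phenotype classes has df = 2 − 1 = 1.

1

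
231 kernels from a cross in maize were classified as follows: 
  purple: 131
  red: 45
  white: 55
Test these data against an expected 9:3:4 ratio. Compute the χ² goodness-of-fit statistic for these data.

The 9:3:4 ratio has 16 parts, so with N = 231 the expected counts are:
  purple: 231 × 9/16 = 129.9375
  red: 231 × 3/16 = 43.3125
  white: 231 × 4/16 = 57.75
χ² = Σ (O − E)² / E
  purple: (131 − 129.9375)² / 129.9375 = 0.0087
  red: (45 − 43.3125)² / 43.3125 = 0.0657
  white: (55 − 57.75)² / 57.75 = 0.1310
χ² = 0.0087 + 0.0657 + 0.1310 = 0.2054 ≈ 0.205

0.205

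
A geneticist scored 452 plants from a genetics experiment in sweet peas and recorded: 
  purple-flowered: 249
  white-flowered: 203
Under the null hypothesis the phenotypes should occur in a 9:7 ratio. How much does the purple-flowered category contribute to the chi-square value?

0.108

Expected counts for N = 452 under a 9:7 ratio (total parts = 16):
  purple-flowered: 452 × 9/16 = 254.25
  white-flowered: 452 × 7/16 = 197.75
Contribution of purple-flowered: (249 − 254.25)² / 254.25 = 0.1084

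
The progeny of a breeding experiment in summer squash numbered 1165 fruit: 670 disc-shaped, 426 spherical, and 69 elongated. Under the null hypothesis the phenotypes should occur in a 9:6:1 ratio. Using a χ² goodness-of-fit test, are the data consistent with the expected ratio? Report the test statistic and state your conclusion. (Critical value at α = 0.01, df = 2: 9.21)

0.800; consistent

The 9:6:1 ratio has 16 parts, so with N = 1165 the expected counts are:
  disc-shaped: 1165 × 9/16 = 655.3125
  spherical: 1165 × 6/16 = 436.875
  elongated: 1165 × 1/16 = 72.8125
χ² = Σ (O − E)² / E
  disc-shaped: (670 − 655.3125)² / 655.3125 = 0.3292
  spherical: (426 − 436.875)² / 436.875 = 0.2707
  elongated: (69 − 72.8125)² / 72.8125 = 0.1996
χ² = 0.3292 + 0.2707 + 0.1996 = 0.7995 ≈ 0.800
Degrees of freedom = 3 − 1 = 2; critical value at α = 0.01 is 9.21.
Since 0.800 < 9.21, we fail to reject the null hypothesis — the data are consistent with the 9:6:1 ratio.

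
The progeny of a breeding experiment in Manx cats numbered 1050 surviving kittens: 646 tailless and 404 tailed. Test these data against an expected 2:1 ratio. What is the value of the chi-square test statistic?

12.497

The 2:1 ratio has 3 parts, so with N = 1050 the expected counts are:
  tailless: 1050 × 2/3 = 700
  tailed: 1050 × 1/3 = 350
χ² = Σ (O − E)² / E
  tailless: (646 − 700)² / 700 = 4.1657
  tailed: (404 − 350)² / 350 = 8.3314
χ² = 4.1657 + 8.3314 = 12.4971 ≈ 12.497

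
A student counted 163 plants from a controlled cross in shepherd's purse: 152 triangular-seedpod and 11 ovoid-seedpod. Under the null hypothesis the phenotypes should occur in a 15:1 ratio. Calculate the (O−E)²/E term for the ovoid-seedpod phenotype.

0.065

Under the 15:1 hypothesis (Σ ratio = 16, N = 163):
  triangular-seedpod: 163 × 15/16 = 152.8125
  ovoid-seedpod: 163 × 1/16 = 10.1875
Contribution of ovoid-seedpod: (11 − 10.1875)² / 10.1875 = 0.0648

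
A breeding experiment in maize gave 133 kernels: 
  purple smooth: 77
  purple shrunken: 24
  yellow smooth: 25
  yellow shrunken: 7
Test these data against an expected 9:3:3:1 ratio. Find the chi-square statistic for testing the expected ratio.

Under the 9:3:3:1 hypothesis (Σ ratio = 16, N = 133):
  purple smooth: 133 × 9/16 = 74.8125
  purple shrunken: 133 × 3/16 = 24.9375
  yellow smooth: 133 × 3/16 = 24.9375
  yellow shrunken: 133 × 1/16 = 8.3125
χ² = Σ (O − E)² / E
  purple smooth: (77 − 74.8125)² / 74.8125 = 0.0640
  purple shrunken: (24 − 24.9375)² / 24.9375 = 0.0352
  yellow smooth: (25 − 24.9375)² / 24.9375 = 0.0002
  yellow shrunken: (7 − 8.3125)² / 8.3125 = 0.2072
χ² = 0.0640 + 0.0352 + 0.0002 + 0.2072 = 0.3066 ≈ 0.307

0.307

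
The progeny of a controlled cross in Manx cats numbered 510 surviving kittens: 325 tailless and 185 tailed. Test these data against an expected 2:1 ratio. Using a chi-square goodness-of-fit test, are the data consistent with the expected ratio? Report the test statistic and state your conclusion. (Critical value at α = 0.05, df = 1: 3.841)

Under the 2:1 hypothesis (Σ ratio = 3, N = 510):
  tailless: 510 × 2/3 = 340
  tailed: 510 × 1/3 = 170
χ² = Σ (O − E)² / E
  tailless: (325 − 340)² / 340 = 0.6618
  tailed: (185 − 170)² / 170 = 1.3235
χ² = 0.6618 + 1.3235 = 1.9853 ≈ 1.985
Degrees of freedom = 2 − 1 = 1; critical value at α = 0.05 is 3.841.
Since 1.985 < 3.841, we fail to reject the null hypothesis — the data are consistent with the 2:1 ratio.

1.985; consistent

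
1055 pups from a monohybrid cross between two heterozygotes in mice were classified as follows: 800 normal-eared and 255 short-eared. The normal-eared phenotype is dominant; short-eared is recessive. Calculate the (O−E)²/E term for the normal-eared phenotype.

0.097

For a monohybrid cross between heterozygotes with complete dominance, the expected phenotypic ratio is 3:1.
Expected counts for N = 1055 under a 3:1 ratio (total parts = 4):
  normal-eared: 1055 × 3/4 = 791.25
  short-eared: 1055 × 1/4 = 263.75
Contribution of normal-eared: (800 − 791.25)² / 791.25 = 0.0968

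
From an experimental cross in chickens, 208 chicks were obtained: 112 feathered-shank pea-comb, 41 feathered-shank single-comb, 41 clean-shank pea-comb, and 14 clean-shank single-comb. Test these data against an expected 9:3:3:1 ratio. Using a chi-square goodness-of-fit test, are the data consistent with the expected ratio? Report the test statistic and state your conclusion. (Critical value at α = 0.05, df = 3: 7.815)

0.496; consistent

Expected counts for N = 208 under a 9:3:3:1 ratio (total parts = 16):
  feathered-shank pea-comb: 208 × 9/16 = 117
  feathered-shank single-comb: 208 × 3/16 = 39
  clean-shank pea-comb: 208 × 3/16 = 39
  clean-shank single-comb: 208 × 1/16 = 13
χ² = Σ (O − E)² / E
  feathered-shank pea-comb: (112 − 117)² / 117 = 0.2137
  feathered-shank single-comb: (41 − 39)² / 39 = 0.1026
  clean-shank pea-comb: (41 − 39)² / 39 = 0.1026
  clean-shank single-comb: (14 − 13)² / 13 = 0.0769
χ² = 0.2137 + 0.1026 + 0.1026 + 0.0769 = 0.4958 ≈ 0.496
Degrees of freedom = 4 − 1 = 3; critical value at α = 0.05 is 7.815.
Since 0.496 < 7.815, we fail to reject the null hypothesis — the data are consistent with the 9:3:3:1 ratio.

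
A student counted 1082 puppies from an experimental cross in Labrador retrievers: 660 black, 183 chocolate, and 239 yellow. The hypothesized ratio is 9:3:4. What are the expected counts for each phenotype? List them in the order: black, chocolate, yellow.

Expected counts for N = 1082 under a 9:3:4 ratio (total parts = 16):
  black: 1082 × 9/16 = 608.625
  chocolate: 1082 × 3/16 = 202.875
  yellow: 1082 × 4/16 = 270.5

608.625, 202.875, 270.5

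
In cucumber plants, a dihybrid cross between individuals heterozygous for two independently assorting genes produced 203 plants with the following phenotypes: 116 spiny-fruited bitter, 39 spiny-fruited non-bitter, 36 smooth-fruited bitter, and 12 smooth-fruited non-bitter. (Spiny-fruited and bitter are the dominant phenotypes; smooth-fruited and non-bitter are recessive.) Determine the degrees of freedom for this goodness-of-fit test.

3

A dihybrid F₂ with independent assortment and complete dominance at both loci gives a 9:3:3:1 phenotypic ratio.
A goodness-of-fit test with 4 phenotype classes has df = 4 − 1 = 3.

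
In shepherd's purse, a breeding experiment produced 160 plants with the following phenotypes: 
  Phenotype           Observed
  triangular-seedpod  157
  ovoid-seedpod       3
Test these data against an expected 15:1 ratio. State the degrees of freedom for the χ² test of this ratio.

A goodness-of-fit test with 2 phenotype classes has df = 2 − 1 = 1.

1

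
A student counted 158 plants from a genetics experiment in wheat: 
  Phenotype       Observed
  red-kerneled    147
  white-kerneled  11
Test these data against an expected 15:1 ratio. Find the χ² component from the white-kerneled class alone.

Under the 15:1 hypothesis (Σ ratio = 16, N = 158):
  red-kerneled: 158 × 15/16 = 148.125
  white-kerneled: 158 × 1/16 = 9.875
Contribution of white-kerneled: (11 − 9.875)² / 9.875 = 0.1282

0.128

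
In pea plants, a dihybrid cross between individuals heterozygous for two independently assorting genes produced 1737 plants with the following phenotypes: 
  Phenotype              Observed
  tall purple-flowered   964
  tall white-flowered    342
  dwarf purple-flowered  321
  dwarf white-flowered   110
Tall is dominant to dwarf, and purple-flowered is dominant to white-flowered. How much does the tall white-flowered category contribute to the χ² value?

A dihybrid F₂ with independent assortment and complete dominance at both loci gives a 9:3:3:1 phenotypic ratio.
Total ratio parts = 16. Expected numbers out of 1737:
  tall purple-flowered: 1737 × 9/16 = 977.0625
  tall white-flowered: 1737 × 3/16 = 325.6875
  dwarf purple-flowered: 1737 × 3/16 = 325.6875
  dwarf white-flowered: 1737 × 1/16 = 108.5625
Contribution of tall white-flowered: (342 − 325.6875)² / 325.6875 = 0.8170

0.817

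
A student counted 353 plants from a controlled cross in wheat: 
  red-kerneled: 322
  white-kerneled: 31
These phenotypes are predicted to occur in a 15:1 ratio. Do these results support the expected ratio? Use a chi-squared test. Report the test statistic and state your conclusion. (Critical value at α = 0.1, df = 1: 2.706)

3.862; not consistent

Expected counts for N = 353 under a 15:1 ratio (total parts = 16):
  red-kerneled: 353 × 15/16 = 330.9375
  white-kerneled: 353 × 1/16 = 22.0625
χ² = Σ (O − E)² / E
  red-kerneled: (322 − 330.9375)² / 330.9375 = 0.2414
  white-kerneled: (31 − 22.0625)² / 22.0625 = 3.6206
χ² = 0.2414 + 3.6206 = 3.862
Degrees of freedom = 2 − 1 = 1; critical value at α = 0.1 is 2.706.
Since 3.862 > 2.706, we reject the null hypothesis — the data do not fit the 15:1 ratio.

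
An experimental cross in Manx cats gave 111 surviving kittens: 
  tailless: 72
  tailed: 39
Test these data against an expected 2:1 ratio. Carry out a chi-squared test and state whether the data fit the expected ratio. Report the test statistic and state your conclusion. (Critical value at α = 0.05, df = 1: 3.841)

Under the 2:1 hypothesis (Σ ratio = 3, N = 111):
  tailless: 111 × 2/3 = 74
  tailed: 111 × 1/3 = 37
χ² = Σ (O − E)² / E
  tailless: (72 − 74)² / 74 = 0.0541
  tailed: (39 − 37)² / 37 = 0.1081
χ² = 0.0541 + 0.1081 = 0.1622 ≈ 0.162
Degrees of freedom = 2 − 1 = 1; critical value at α = 0.05 is 3.841.
Since 0.162 < 3.841, we fail to reject the null hypothesis — the data are consistent with the 2:1 ratio.

0.162; consistent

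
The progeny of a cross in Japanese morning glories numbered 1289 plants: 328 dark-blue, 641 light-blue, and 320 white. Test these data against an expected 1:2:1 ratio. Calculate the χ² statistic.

The 1:2:1 ratio has 4 parts, so with N = 1289 the expected counts are:
  dark-blue: 1289 × 1/4 = 322.25
  light-blue: 1289 × 2/4 = 644.5
  white: 1289 × 1/4 = 322.25
χ² = Σ (O − E)² / E
  dark-blue: (328 − 322.25)² / 322.25 = 0.1026
  light-blue: (641 − 644.5)² / 644.5 = 0.0190
  white: (320 − 322.25)² / 322.25 = 0.0157
χ² = 0.1026 + 0.0190 + 0.0157 = 0.1373 ≈ 0.137

0.137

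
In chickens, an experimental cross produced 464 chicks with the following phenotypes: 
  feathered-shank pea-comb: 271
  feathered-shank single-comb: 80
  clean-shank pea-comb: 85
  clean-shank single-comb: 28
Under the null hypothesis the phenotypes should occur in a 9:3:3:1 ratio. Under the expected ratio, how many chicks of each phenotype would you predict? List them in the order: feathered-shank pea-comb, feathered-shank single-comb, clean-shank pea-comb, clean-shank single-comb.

261, 87, 87, 29

Total ratio parts = 16. Expected numbers out of 464:
  feathered-shank pea-comb: 464 × 9/16 = 261
  feathered-shank single-comb: 464 × 3/16 = 87
  clean-shank pea-comb: 464 × 3/16 = 87
  clean-shank single-comb: 464 × 1/16 = 29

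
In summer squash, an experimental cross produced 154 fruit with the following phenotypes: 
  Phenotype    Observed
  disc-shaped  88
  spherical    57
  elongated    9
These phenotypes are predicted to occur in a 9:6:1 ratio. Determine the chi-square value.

0.072

Expected counts for N = 154 under a 9:6:1 ratio (total parts = 16):
  disc-shaped: 154 × 9/16 = 86.625
  spherical: 154 × 6/16 = 57.75
  elongated: 154 × 1/16 = 9.625
χ² = Σ (O − E)² / E
  disc-shaped: (88 − 86.625)² / 86.625 = 0.0218
  spherical: (57 − 57.75)² / 57.75 = 0.0097
  elongated: (9 − 9.625)² / 9.625 = 0.0406
χ² = 0.0218 + 0.0097 + 0.0406 = 0.0721 ≈ 0.072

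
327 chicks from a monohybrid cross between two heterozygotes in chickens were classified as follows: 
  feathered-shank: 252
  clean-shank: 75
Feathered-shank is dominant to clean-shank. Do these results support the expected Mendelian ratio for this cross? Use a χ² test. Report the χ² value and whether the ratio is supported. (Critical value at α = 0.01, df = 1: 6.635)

For a monohybrid cross between heterozygotes with complete dominance, the expected phenotypic ratio is 3:1.
Total ratio parts = 4. Expected numbers out of 327:
  feathered-shank: 327 × 3/4 = 245.25
  clean-shank: 327 × 1/4 = 81.75
χ² = Σ (O − E)² / E
  feathered-shank: (252 − 245.25)² / 245.25 = 0.1858
  clean-shank: (75 − 81.75)² / 81.75 = 0.5573
χ² = 0.1858 + 0.5573 = 0.7431 ≈ 0.743
Degrees of freedom = 2 − 1 = 1; critical value at α = 0.01 is 6.635.
Since 0.743 < 6.635, we fail to reject the null hypothesis — the data are consistent with the 3:1 ratio.

0.743; consistent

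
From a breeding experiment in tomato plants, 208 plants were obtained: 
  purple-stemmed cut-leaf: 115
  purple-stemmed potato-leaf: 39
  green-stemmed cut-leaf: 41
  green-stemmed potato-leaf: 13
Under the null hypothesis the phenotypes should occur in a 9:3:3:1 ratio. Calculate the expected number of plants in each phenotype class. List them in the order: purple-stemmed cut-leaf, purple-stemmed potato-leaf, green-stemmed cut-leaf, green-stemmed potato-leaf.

The 9:3:3:1 ratio has 16 parts, so with N = 208 the expected counts are:
  purple-stemmed cut-leaf: 208 × 9/16 = 117
  purple-stemmed potato-leaf: 208 × 3/16 = 39
  green-stemmed cut-leaf: 208 × 3/16 = 39
  green-stemmed potato-leaf: 208 × 1/16 = 13

117, 39, 39, 13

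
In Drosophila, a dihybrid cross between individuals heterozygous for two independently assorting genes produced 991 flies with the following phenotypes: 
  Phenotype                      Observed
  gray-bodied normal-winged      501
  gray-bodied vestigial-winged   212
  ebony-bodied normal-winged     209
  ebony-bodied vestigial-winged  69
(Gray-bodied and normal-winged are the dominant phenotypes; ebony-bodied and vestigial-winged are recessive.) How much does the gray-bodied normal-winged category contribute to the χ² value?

5.714

A dihybrid F₂ with independent assortment and complete dominance at both loci gives a 9:3:3:1 phenotypic ratio.
Total ratio parts = 16. Expected numbers out of 991:
  gray-bodied normal-winged: 991 × 9/16 = 557.4375
  gray-bodied vestigial-winged: 991 × 3/16 = 185.8125
  ebony-bodied normal-winged: 991 × 3/16 = 185.8125
  ebony-bodied vestigial-winged: 991 × 1/16 = 61.9375
Contribution of gray-bodied normal-winged: (501 − 557.4375)² / 557.4375 = 5.7140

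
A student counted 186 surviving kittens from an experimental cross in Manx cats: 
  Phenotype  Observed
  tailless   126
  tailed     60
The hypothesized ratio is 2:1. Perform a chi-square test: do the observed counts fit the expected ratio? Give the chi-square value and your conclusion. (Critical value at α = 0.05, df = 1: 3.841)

0.097; consistent

Total ratio parts = 3. Expected numbers out of 186:
  tailless: 186 × 2/3 = 124
  tailed: 186 × 1/3 = 62
χ² = Σ (O − E)² / E
  tailless: (126 − 124)² / 124 = 0.0323
  tailed: (60 − 62)² / 62 = 0.0645
χ² = 0.0323 + 0.0645 = 0.0968 ≈ 0.097
Degrees of freedom = 2 − 1 = 1; critical value at α = 0.05 is 3.841.
Since 0.097 < 3.841, we fail to reject the null hypothesis — the data are consistent with the 2:1 ratio.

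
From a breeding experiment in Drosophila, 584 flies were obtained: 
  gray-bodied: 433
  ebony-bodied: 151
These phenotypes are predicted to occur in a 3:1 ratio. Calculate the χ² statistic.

0.228

Expected counts for N = 584 under a 3:1 ratio (total parts = 4):
  gray-bodied: 584 × 3/4 = 438
  ebony-bodied: 584 × 1/4 = 146
χ² = Σ (O − E)² / E
  gray-bodied: (433 − 438)² / 438 = 0.0571
  ebony-bodied: (151 − 146)² / 146 = 0.1712
χ² = 0.0571 + 0.1712 = 0.2283 ≈ 0.228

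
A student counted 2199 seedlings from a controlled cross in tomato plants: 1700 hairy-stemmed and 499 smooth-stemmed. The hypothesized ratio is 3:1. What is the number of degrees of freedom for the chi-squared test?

1

A goodness-of-fit test with 2 phenotype classes has df = 2 − 1 = 1.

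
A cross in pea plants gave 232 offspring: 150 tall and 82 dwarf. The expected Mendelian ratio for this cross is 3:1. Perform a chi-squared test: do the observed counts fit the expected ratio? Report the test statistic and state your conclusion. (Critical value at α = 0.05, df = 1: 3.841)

The 3:1 ratio has 4 parts, so with N = 232 the expected counts are:
  tall: 232 × 3/4 = 174
  dwarf: 232 × 1/4 = 58
χ² = Σ (O − E)² / E
  tall: (150 − 174)² / 174 = 3.3103
  dwarf: (82 − 58)² / 58 = 9.9310
χ² = 3.3103 + 9.9310 = 13.2413 ≈ 13.241
Degrees of freedom = 2 − 1 = 1; critical value at α = 0.05 is 3.841.
Since 13.241 > 3.841, we reject the null hypothesis — the data do not fit the 3:1 ratio.

13.241; not consistent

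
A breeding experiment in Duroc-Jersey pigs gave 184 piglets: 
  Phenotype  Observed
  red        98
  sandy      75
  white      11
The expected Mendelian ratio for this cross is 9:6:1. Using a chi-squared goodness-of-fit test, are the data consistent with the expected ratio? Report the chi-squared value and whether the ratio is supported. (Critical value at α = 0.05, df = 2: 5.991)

0.836; consistent

Expected counts for N = 184 under a 9:6:1 ratio (total parts = 16):
  red: 184 × 9/16 = 103.5
  sandy: 184 × 6/16 = 69
  white: 184 × 1/16 = 11.5
χ² = Σ (O − E)² / E
  red: (98 − 103.5)² / 103.5 = 0.2923
  sandy: (75 − 69)² / 69 = 0.5217
  white: (11 − 11.5)² / 11.5 = 0.0217
χ² = 0.2923 + 0.5217 + 0.0217 = 0.8357 ≈ 0.836
Degrees of freedom = 3 − 1 = 2; critical value at α = 0.05 is 5.991.
Since 0.836 < 5.991, we fail to reject the null hypothesis — the data are consistent with the 9:6:1 ratio.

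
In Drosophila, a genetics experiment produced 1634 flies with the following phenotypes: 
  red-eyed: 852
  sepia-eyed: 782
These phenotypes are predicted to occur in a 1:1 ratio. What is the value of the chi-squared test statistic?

2.999

Under the 1:1 hypothesis (Σ ratio = 2, N = 1634):
  red-eyed: 1634 × 1/2 = 817
  sepia-eyed: 1634 × 1/2 = 817
χ² = Σ (O − E)² / E
  red-eyed: (852 − 817)² / 817 = 1.4994
  sepia-eyed: (782 − 817)² / 817 = 1.4994
χ² = 1.4994 + 1.4994 = 2.9988 ≈ 2.999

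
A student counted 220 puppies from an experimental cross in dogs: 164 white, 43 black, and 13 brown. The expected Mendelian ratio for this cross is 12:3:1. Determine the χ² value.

0.121

Expected counts for N = 220 under a 12:3:1 ratio (total parts = 16):
  white: 220 × 12/16 = 165
  black: 220 × 3/16 = 41.25
  brown: 220 × 1/16 = 13.75
χ² = Σ (O − E)² / E
  white: (164 − 165)² / 165 = 0.0061
  black: (43 − 41.25)² / 41.25 = 0.0742
  brown: (13 − 13.75)² / 13.75 = 0.0409
χ² = 0.0061 + 0.0742 + 0.0409 = 0.1212 ≈ 0.121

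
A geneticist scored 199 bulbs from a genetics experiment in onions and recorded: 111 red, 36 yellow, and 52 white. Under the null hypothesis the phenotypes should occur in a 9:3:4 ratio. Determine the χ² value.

0.156

The 9:3:4 ratio has 16 parts, so with N = 199 the expected counts are:
  red: 199 × 9/16 = 111.9375
  yellow: 199 × 3/16 = 37.3125
  white: 199 × 4/16 = 49.75
χ² = Σ (O − E)² / E
  red: (111 − 111.9375)² / 111.9375 = 0.0079
  yellow: (36 − 37.3125)² / 37.3125 = 0.0462
  white: (52 − 49.75)² / 49.75 = 0.1018
χ² = 0.0079 + 0.0462 + 0.1018 = 0.1559 ≈ 0.156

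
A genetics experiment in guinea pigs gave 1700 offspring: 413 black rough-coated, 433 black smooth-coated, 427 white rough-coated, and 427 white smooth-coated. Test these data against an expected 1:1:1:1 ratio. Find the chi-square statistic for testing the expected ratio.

0.508

Expected counts for N = 1700 under a 1:1:1:1 ratio (total parts = 4):
  black rough-coated: 1700 × 1/4 = 425
  black smooth-coated: 1700 × 1/4 = 425
  white rough-coated: 1700 × 1/4 = 425
  white smooth-coated: 1700 × 1/4 = 425
χ² = Σ (O − E)² / E
  black rough-coated: (413 − 425)² / 425 = 0.3388
  black smooth-coated: (433 − 425)² / 425 = 0.1506
  white rough-coated: (427 − 425)² / 425 = 0.0094
  white smooth-coated: (427 − 425)² / 425 = 0.0094
χ² = 0.3388 + 0.1506 + 0.0094 + 0.0094 = 0.5082 ≈ 0.508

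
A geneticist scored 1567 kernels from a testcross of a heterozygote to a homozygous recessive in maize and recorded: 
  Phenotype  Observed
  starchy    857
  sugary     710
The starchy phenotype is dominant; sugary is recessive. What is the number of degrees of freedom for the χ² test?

1

A testcross of a heterozygote (Aa × aa) gives a 1:1 phenotypic ratio.
A goodness-of-fit test with 2 phenotype classes has df = 2 − 1 = 1.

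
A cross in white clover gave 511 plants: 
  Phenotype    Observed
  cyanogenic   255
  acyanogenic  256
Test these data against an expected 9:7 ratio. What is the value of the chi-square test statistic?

Under the 9:7 hypothesis (Σ ratio = 16, N = 511):
  cyanogenic: 511 × 9/16 = 287.4375
  acyanogenic: 511 × 7/16 = 223.5625
χ² = Σ (O − E)² / E
  cyanogenic: (255 − 287.4375)² / 287.4375 = 3.6606
  acyanogenic: (256 − 223.5625)² / 223.5625 = 4.7065
χ² = 3.6606 + 4.7065 = 8.3671 ≈ 8.367

8.367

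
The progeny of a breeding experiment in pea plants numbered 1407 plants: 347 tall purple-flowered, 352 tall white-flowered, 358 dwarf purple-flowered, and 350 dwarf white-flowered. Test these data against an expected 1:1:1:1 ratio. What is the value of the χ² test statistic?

0.184

Under the 1:1:1:1 hypothesis (Σ ratio = 4, N = 1407):
  tall purple-flowered: 1407 × 1/4 = 351.75
  tall white-flowered: 1407 × 1/4 = 351.75
  dwarf purple-flowered: 1407 × 1/4 = 351.75
  dwarf white-flowered: 1407 × 1/4 = 351.75
χ² = Σ (O − E)² / E
  tall purple-flowered: (347 − 351.75)² / 351.75 = 0.0641
  tall white-flowered: (352 − 351.75)² / 351.75 = 0.0002
  dwarf purple-flowered: (358 − 351.75)² / 351.75 = 0.1111
  dwarf white-flowered: (350 − 351.75)² / 351.75 = 0.0087
χ² = 0.0641 + 0.0002 + 0.1111 + 0.0087 = 0.1841 ≈ 0.184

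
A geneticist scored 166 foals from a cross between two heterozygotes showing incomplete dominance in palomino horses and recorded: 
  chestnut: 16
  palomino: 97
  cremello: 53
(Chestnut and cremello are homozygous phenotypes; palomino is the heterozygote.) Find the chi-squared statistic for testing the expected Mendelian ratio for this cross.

With incomplete dominance, a heterozygote × heterozygote cross gives a 1:2:1 phenotypic ratio.
Under the 1:2:1 hypothesis (Σ ratio = 4, N = 166):
  chestnut: 166 × 1/4 = 41.5
  palomino: 166 × 2/4 = 83
  cremello: 166 × 1/4 = 41.5
χ² = Σ (O − E)² / E
  chestnut: (16 − 41.5)² / 41.5 = 15.6687
  palomino: (97 − 83)² / 83 = 2.3614
  cremello: (53 − 41.5)² / 41.5 = 3.1867
χ² = 15.6687 + 2.3614 + 3.1867 = 21.2168 ≈ 21.217

21.217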